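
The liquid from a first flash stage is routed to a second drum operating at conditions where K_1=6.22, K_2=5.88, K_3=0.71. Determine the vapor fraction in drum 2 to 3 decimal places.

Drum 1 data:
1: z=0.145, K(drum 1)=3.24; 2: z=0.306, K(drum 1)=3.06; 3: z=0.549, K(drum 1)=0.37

Drum 1:
Material balance + equilibrium reduce to Σ zᵢ(Kᵢ−1)/(1+ψ₁(Kᵢ−1)) = 0.
Feasibility: ΣzᵢKᵢ = 1.609, Σzᵢ/Kᵢ = 1.629 — both > 1, two phases present.
Newton–Raphson from ψ₁ = 0.62:
  ψ₁ = 0.620: g = -0.1548, g' = -0.965 → ψ₁ = 0.460
  ψ₁ = 0.460: g = -0.0029, g' = -0.951 → ψ₁ = 0.456
Converged at ψ₁ = 0.456.
Drum-1 compositions:
  1: x = 0.072, y = 0.232
  2: x = 0.158, y = 0.483
  3: x = 0.771, y = 0.285
Drum-2 feed = drum-1 liquid: z₂ = (0.0717, 0.1577, 0.7706).
Drum 2:
Newton iteration, ψ₂⁰ = 0.5:
  ψ₂ = 0.500: g = 0.0660, g' = -0.556 → ψ₂ = 0.619
  ψ₂ = 0.619: g = 0.0076, g' = -0.438 → ψ₂ = 0.636
Converged at ψ₂ = 0.636.
  1: x = 0.017, y = 0.103
  2: x = 0.038, y = 0.226
  3: x = 0.945, y = 0.671

V/F (drum 2) = 0.636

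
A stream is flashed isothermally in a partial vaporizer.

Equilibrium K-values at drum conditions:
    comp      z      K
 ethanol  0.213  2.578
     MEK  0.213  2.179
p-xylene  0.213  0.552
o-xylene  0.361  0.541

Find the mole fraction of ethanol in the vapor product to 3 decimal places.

Material balance + equilibrium reduce to Σ zᵢ(Kᵢ−1)/(1+V/F(Kᵢ−1)) = 0.
Check two-phase: ΣzᵢKᵢ = 1.326 > 1 and Σzᵢ/Kᵢ = 1.234 > 1, so g(0) = 0.326 > 0 and g(1) = -0.234 < 0.
Newton–Raphson from V/F = 0.59:
  V/F = 0.590: g = -0.0348, g' = -0.467 → V/F = 0.516
Converged at V/F = 0.516.
Compositions from xᵢ = zᵢ/(1+V/F(Kᵢ−1)), yᵢ = Kᵢxᵢ:
  ethanol: x = 0.117, y = 0.303
  MEK: x = 0.132, y = 0.288
  p-xylene: x = 0.277, y = 0.153
  o-xylene: x = 0.473, y = 0.256

y_ethanol = 0.303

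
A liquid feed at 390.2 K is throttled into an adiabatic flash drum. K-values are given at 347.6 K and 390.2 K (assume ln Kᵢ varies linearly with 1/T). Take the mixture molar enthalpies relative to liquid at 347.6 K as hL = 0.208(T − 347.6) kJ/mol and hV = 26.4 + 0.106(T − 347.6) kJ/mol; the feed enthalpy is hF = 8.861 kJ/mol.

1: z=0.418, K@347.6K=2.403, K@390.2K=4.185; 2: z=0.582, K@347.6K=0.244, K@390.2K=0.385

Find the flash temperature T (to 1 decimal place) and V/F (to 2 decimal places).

T = 358.8 K, V/F = 0.26

Adiabatic flash: solve Rachford–Rice at each trial T, then check hF = ψ·hV(T) + (1−ψ)·hL(T).
  T = 347.6 K: K = (2.403, 0.244), RR gives ψ = 0.138, H_out = 3.645 kJ/mol
  T = 390.2 K: K = (4.185, 0.385), RR gives ψ = 0.497, H_out = 19.821 kJ/mol
  T = 368.9 K: K = (3.222, 0.311), RR gives ψ = 0.344, H_out = 12.775 kJ/mol
  T = 358.2 K: K = (2.793, 0.276), RR gives ψ = 0.253, H_out = 8.606 kJ/mol
  T = 363.5 K: K = (3.001, 0.293), RR gives ψ = 0.300, H_out = 10.749 kJ/mol
  T = 360.9 K: K = (2.898, 0.285), RR gives ψ = 0.278, H_out = 9.720 kJ/mol
  T = 359.5 K: K = (2.843, 0.280), RR gives ψ = 0.265, H_out = 9.148 kJ/mol
Linear interpolation between T = 358.2 (H_out = 8.606) and T = 359.5 (H_out = 9.148) on hF = 8.861 gives T ≈ 358.8 K, at which ψ = 0.26.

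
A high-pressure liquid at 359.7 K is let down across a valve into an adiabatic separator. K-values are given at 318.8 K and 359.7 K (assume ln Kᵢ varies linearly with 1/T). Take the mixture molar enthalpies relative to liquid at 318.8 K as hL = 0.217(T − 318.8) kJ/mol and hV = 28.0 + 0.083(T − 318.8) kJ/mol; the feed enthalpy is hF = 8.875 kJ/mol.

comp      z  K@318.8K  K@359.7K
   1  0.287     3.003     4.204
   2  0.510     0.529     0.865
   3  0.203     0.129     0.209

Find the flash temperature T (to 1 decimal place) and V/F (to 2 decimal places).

Adiabatic flash: solve Rachford–Rice at each trial T, then check hF = ψ·hV(T) + (1−ψ)·hL(T).
  T = 318.8 K: K = (3.003, 0.529, 0.129), RR gives ψ = 0.131, H_out = 3.662 kJ/mol
  T = 359.7 K: K = (4.204, 0.865, 0.209), RR gives ψ = 0.518, H_out = 20.531 kJ/mol
  T = 339.2 K: K = (3.588, 0.686, 0.167), RR gives ψ = 0.317, H_out = 12.444 kJ/mol
  T = 329.0 K: K = (3.291, 0.605, 0.147), RR gives ψ = 0.223, H_out = 8.166 kJ/mol
  T = 334.1 K: K = (3.439, 0.645, 0.157), RR gives ψ = 0.270, H_out = 10.327 kJ/mol
  T = 331.6 K: K = (3.366, 0.625, 0.152), RR gives ψ = 0.247, H_out = 9.274 kJ/mol
  T = 330.3 K: K = (3.329, 0.615, 0.150), RR gives ψ = 0.235, H_out = 8.722 kJ/mol
Linear interpolation between T = 330.3 (H_out = 8.722) and T = 331.6 (H_out = 9.274) on hF = 8.875 gives T ≈ 330.7 K, at which ψ = 0.24.

T = 330.7 K, V/F = 0.24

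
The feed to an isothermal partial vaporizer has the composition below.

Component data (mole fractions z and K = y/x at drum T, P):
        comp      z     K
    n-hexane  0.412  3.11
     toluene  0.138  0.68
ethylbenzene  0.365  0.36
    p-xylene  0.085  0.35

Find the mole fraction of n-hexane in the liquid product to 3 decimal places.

x_n-hexane = 0.214

Let ψ = V/F and solve Σ zᵢ(Kᵢ−1)/(1+ψ(Kᵢ−1)) = 0.
Check two-phase: ΣzᵢKᵢ = 1.536 > 1 and Σzᵢ/Kᵢ = 1.592 > 1, so g(0) = 0.536 > 0 and g(1) = -0.592 < 0.
Newton iteration, ψ⁰ = 0.5:
  ψ = 0.500: g = -0.0549, g' = -0.857 → ψ = 0.436
Converged at ψ = 0.436.
Compositions from xᵢ = zᵢ/(1+ψ(Kᵢ−1)), yᵢ = Kᵢxᵢ:
  n-hexane: x = 0.214, y = 0.667
  toluene: x = 0.160, y = 0.109
  ethylbenzene: x = 0.506, y = 0.182
  p-xylene: x = 0.119, y = 0.042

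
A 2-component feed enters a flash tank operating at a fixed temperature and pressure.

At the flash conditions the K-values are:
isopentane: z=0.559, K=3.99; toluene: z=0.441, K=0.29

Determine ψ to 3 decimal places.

ψ = 0.640

Let ψ = V/F and solve Σ zᵢ(Kᵢ−1)/(1+ψ(Kᵢ−1)) = 0.
g(0) = ΣzᵢKᵢ − 1 = 1.358 and g(1) = 1 − Σzᵢ/Kᵢ = -0.661, so a root lies in (0, 1).
Iterate (Newton) starting at ψ = 0.5:
  ψ = 0.500: g = 0.1845, g' = -1.337 → ψ = 0.638
  ψ = 0.638: g = 0.0025, g' = -1.334 → ψ = 0.640
Converged at ψ = 0.640.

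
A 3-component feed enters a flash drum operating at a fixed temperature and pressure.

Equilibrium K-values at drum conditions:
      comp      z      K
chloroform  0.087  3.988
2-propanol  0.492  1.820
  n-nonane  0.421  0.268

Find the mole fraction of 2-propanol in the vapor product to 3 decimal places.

Material balance + equilibrium reduce to Σ zᵢ(Kᵢ−1)/(1+ψ(Kᵢ−1)) = 0.
Check two-phase: ΣzᵢKᵢ = 1.355 > 1 and Σzᵢ/Kᵢ = 1.863 > 1, so g(0) = 0.355 > 0 and g(1) = -0.863 < 0.
Newton iteration, ψ⁰ = 0.5:
  ψ = 0.500: g = -0.0957, g' = -0.852 → ψ = 0.388
  ψ = 0.388: g = -0.0037, g' = -0.797 → ψ = 0.383
Converged at ψ = 0.383.
Compositions from xᵢ = zᵢ/(1+ψ(Kᵢ−1)), yᵢ = Kᵢxᵢ:
  chloroform: x = 0.041, y = 0.162
  2-propanol: x = 0.374, y = 0.681
  n-nonane: x = 0.585, y = 0.157

y_2-propanol = 0.681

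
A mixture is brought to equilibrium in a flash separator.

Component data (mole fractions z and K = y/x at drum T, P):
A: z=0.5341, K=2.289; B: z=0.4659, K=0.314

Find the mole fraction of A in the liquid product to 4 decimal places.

x_A = 0.3473

Material balance + equilibrium reduce to Σ zᵢ(Kᵢ−1)/(1+ψ(Kᵢ−1)) = 0.
Check two-phase: ΣzᵢKᵢ = 1.3688 > 1 and Σzᵢ/Kᵢ = 1.7171 > 1, so g(0) = 0.3688 > 0 and g(1) = -0.7171 < 0.
Binary case is linear: z₁(K₁−1)(1+ψ(K₂−1)) + z₂(K₂−1)(1+ψ(K₁−1)) = 0
⇒ ψ = [z₁(K₁−1)+z₂(K₂−1)] / [−(K₁−1)(K₂−1)] = 0.36885/0.88425 = 0.4171
Compositions from xᵢ = zᵢ/(1+ψ(Kᵢ−1)), yᵢ = Kᵢxᵢ:
  A: x = 0.3473, y = 0.7951
  B: x = 0.6527, y = 0.2049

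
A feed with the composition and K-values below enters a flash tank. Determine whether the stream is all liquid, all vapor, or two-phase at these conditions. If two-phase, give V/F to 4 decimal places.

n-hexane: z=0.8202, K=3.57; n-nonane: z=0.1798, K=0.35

all vapor

ΣzᵢKᵢ = 2.9910; Σzᵢ/Kᵢ = 0.7435.
Since Σzᵢ/Kᵢ < 1 the mixture is above its dew point — single vapor phase.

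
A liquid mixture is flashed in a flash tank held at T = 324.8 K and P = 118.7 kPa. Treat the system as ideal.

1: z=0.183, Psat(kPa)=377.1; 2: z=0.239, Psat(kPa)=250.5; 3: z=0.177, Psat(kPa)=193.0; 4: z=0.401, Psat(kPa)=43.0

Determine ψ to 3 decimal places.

ψ = 0.598

Raoult's law: Kᵢ = Pᵢˢᵃᵗ/P = Pᵢˢᵃᵗ/118.7.
  K_1 = 377.1/118.7 = 3.17692, K_2 = 250.5/118.7 = 2.11036, K_3 = 193.0/118.7 = 1.62595, K_4 = 43.0/118.7 = 0.36226
Let ψ = V/F and solve Σ zᵢ(Kᵢ−1)/(1+ψ(Kᵢ−1)) = 0.
g(0) = ΣzᵢKᵢ − 1 = 0.519 and g(1) = 1 − Σzᵢ/Kᵢ = -0.387, so a root lies in (0, 1).
Newton iteration, ψ⁰ = 0.65:
  ψ = 0.650: g = -0.0390, g' = -0.759 → ψ = 0.599
  ψ = 0.599: g = -0.0007, g' = -0.733 → ψ = 0.598
Converged at ψ = 0.598.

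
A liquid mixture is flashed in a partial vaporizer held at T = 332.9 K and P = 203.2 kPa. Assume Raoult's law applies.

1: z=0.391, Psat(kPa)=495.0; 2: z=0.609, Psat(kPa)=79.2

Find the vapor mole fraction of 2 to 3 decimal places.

y_2 = 0.274

Raoult's law: Kᵢ = Pᵢˢᵃᵗ/P = Pᵢˢᵃᵗ/203.2.
  K_1 = 495.0/203.2 = 2.43602, K_2 = 79.2/203.2 = 0.38976
Material balance + equilibrium reduce to Σ zᵢ(Kᵢ−1)/(1+ψ(Kᵢ−1)) = 0.
Feasibility: ΣzᵢKᵢ = 1.190, Σzᵢ/Kᵢ = 1.723 — both > 1, two phases present.
Binary case is linear: z₁(K₁−1)(1+ψ(K₂−1)) + z₂(K₂−1)(1+ψ(K₁−1)) = 0
⇒ ψ = [z₁(K₁−1)+z₂(K₂−1)] / [−(K₁−1)(K₂−1)] = 0.1899/0.8763 = 0.217
Compositions from xᵢ = zᵢ/(1+ψ(Kᵢ−1)), yᵢ = Kᵢxᵢ:
  1: x = 0.298, y = 0.726
  2: x = 0.702, y = 0.274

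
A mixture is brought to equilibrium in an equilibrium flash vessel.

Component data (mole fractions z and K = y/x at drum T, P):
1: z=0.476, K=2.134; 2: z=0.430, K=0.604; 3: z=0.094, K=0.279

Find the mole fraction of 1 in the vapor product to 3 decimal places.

Rachford–Rice: g(β) = Σ zᵢ(Kᵢ−1)/(1+β(Kᵢ−1)) = 0.
Check two-phase: ΣzᵢKᵢ = 1.302 > 1 and Σzᵢ/Kᵢ = 1.272 > 1, so g(0) = 0.302 > 0 and g(1) = -0.272 < 0.
Newton iteration, β⁰ = 0.5:
  β = 0.500: g = 0.0262, g' = -0.474 → β = 0.555
Converged at β = 0.555.
Compositions from xᵢ = zᵢ/(1+β(Kᵢ−1)), yᵢ = Kᵢxᵢ:
  1: x = 0.292, y = 0.623
  2: x = 0.551, y = 0.333
  3: x = 0.157, y = 0.044

y_1 = 0.623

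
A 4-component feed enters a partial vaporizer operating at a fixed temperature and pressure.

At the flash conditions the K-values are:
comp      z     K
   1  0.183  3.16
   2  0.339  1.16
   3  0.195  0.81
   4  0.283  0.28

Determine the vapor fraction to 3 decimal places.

Let ψ = V/F and solve Σ zᵢ(Kᵢ−1)/(1+ψ(Kᵢ−1)) = 0.
Feasibility: ΣzᵢKᵢ = 1.209, Σzᵢ/Kᵢ = 1.602 — both > 1, two phases present.
Newton iteration, ψ⁰ = 0.41:
  ψ = 0.410: g = -0.0688, g' = -0.551 → ψ = 0.285
  ψ = 0.285: g = 0.0008, g' = -0.575 → ψ = 0.287
Converged at ψ = 0.287.

ψ = 0.287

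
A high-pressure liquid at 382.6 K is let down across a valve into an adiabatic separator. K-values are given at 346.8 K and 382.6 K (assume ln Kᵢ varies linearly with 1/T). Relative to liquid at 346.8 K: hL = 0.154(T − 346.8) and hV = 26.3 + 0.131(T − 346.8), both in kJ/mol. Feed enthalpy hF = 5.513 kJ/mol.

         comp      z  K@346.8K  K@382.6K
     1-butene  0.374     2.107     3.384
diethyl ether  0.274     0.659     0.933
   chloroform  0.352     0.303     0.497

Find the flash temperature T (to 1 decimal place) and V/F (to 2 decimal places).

Adiabatic flash: solve Rachford–Rice at each trial T, then check hF = ψ·hV(T) + (1−ψ)·hL(T).
  T = 346.8 K: K = (2.107, 0.659, 0.303), RR gives ψ = 0.121, H_out = 3.170 kJ/mol
  T = 382.6 K: K = (3.384, 0.933, 0.497), RR gives ψ = 0.782, H_out = 25.439 kJ/mol
  T = 364.7 K: K = (2.701, 0.791, 0.393), RR gives ψ = 0.455, H_out = 14.536 kJ/mol
  T = 355.8 K: K = (2.395, 0.724, 0.346), RR gives ψ = 0.299, H_out = 9.177 kJ/mol
  T = 351.3 K: K = (2.248, 0.691, 0.324), RR gives ψ = 0.214, H_out = 6.287 kJ/mol
  T = 349.1 K: K = (2.178, 0.675, 0.314), RR gives ψ = 0.169, H_out = 4.797 kJ/mol
  T = 350.2 K: K = (2.213, 0.683, 0.319), RR gives ψ = 0.192, H_out = 5.549 kJ/mol
Linear interpolation between T = 349.1 (H_out = 4.797) and T = 350.2 (H_out = 5.549) on hF = 5.513 gives T ≈ 350.1 K, at which ψ = 0.19.

T = 350.1 K, V/F = 0.19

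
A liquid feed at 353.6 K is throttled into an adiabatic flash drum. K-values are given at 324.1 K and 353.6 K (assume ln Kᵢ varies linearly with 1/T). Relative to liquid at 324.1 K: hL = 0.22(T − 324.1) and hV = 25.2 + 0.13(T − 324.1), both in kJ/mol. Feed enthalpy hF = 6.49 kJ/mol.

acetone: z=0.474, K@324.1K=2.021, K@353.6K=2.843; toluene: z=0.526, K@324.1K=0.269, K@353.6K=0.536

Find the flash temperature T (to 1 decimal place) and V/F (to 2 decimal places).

Adiabatic flash: solve Rachford–Rice at each trial T, then check hF = ψ·hV(T) + (1−ψ)·hL(T).
  T = 324.1 K: K = (2.021, 0.269), RR gives ψ = 0.133, H_out = 3.358 kJ/mol
  T = 353.6 K: K = (2.843, 0.536), RR gives ψ = 0.736, H_out = 23.086 kJ/mol
  T = 338.9 K: K = (2.416, 0.386), RR gives ψ = 0.400, H_out = 12.815 kJ/mol
  T = 331.5 K: K = (2.214, 0.323), RR gives ψ = 0.267, H_out = 8.190 kJ/mol
  T = 327.8 K: K = (2.117, 0.295), RR gives ψ = 0.202, H_out = 5.825 kJ/mol
  T = 329.6 K: K = (2.164, 0.309), RR gives ψ = 0.234, H_out = 6.985 kJ/mol
Linear interpolation between T = 327.8 (H_out = 5.825) and T = 329.6 (H_out = 6.985) on hF = 6.49 gives T ≈ 328.8 K, at which ψ = 0.22.

T = 328.8 K, V/F = 0.22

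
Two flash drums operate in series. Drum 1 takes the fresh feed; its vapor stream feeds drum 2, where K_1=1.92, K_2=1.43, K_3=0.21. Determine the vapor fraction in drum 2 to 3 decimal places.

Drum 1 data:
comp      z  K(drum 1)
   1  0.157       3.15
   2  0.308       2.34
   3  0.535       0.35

V/F (drum 2) = 0.529

Drum 1:
Material balance + equilibrium reduce to Σ zᵢ(Kᵢ−1)/(1+ψ₁(Kᵢ−1)) = 0.
Check two-phase: ΣzᵢKᵢ = 1.403 > 1 and Σzᵢ/Kᵢ = 1.710 > 1, so g(0) = 0.403 > 0 and g(1) = -0.710 < 0.
Iterate (Newton) starting at ψ₁ = 0.5:
  ψ₁ = 0.500: g = -0.1054, g' = -0.863 → ψ₁ = 0.378
  ψ₁ = 0.378: g = -0.0008, g' = -0.862 → ψ₁ = 0.377
Converged at ψ₁ = 0.377.
Drum-1 compositions:
  1: x = 0.087, y = 0.273
  2: x = 0.205, y = 0.479
  3: x = 0.709, y = 0.248
Drum-2 feed = drum-1 vapor: z₂ = (0.2731, 0.4788, 0.2480).
Drum 2:
Newton iteration, ψ₂⁰ = 0.5:
  ψ₂ = 0.500: g = 0.0177, g' = -0.591 → ψ₂ = 0.530
  ψ₂ = 0.530: g = -0.0004, g' = -0.621 → ψ₂ = 0.529
Converged at ψ₂ = 0.529.
  1: x = 0.184, y = 0.353
  2: x = 0.390, y = 0.558
  3: x = 0.426, y = 0.090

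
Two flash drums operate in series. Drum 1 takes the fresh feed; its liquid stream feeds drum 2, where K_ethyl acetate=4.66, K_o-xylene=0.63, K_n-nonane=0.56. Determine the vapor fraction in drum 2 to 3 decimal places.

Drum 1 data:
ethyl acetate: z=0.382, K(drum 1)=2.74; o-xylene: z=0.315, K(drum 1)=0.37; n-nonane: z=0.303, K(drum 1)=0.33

Drum 1:
Iterate (Newton) starting at ψ₁ = 0.5:
  ψ₁ = 0.500: g = -0.2395, g' = -0.905 → ψ₁ = 0.235
  ψ₁ = 0.235: g = -0.0023, g' = -0.946 → ψ₁ = 0.233
Converged at ψ₁ = 0.233.
Drum-1 compositions:
  ethyl acetate: x = 0.272, y = 0.745
  o-xylene: x = 0.369, y = 0.137
  n-nonane: x = 0.359, y = 0.118
Drum-2 feed = drum-1 liquid: z₂ = (0.2719, 0.3691, 0.3590).
Drum 2:
Rachford–Rice: g(ψ₂) = Σ zᵢ(Kᵢ−1)/(1+ψ₂(Kᵢ−1)) = 0.
g(0) = ΣzᵢKᵢ − 1 = 0.701 and g(1) = 1 − Σzᵢ/Kᵢ = -0.285, so a root lies in (0, 1).
Newton–Raphson from ψ₂ = 0.5:
  ψ₂ = 0.500: g = -0.0185, g' = -0.645 → ψ₂ = 0.471
  ψ₂ = 0.471: g = 0.0004, g' = -0.675 → ψ₂ = 0.472
Converged at ψ₂ = 0.472.
  ethyl acetate: x = 0.100, y = 0.465
  o-xylene: x = 0.447, y = 0.282
  n-nonane: x = 0.453, y = 0.254

V/F (drum 2) = 0.472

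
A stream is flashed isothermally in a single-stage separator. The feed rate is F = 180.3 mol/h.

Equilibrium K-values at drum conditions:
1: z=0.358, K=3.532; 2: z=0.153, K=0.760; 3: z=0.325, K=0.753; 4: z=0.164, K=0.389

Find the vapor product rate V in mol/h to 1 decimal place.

V = 129.9 mol/h

Material balance + equilibrium reduce to Σ zᵢ(Kᵢ−1)/(1+V/F(Kᵢ−1)) = 0.
g(0) = ΣzᵢKᵢ − 1 = 0.689 and g(1) = 1 − Σzᵢ/Kᵢ = -0.156, so a root lies in (0, 1).
Newton–Raphson from V/F = 0.31:
  V/F = 0.310: g = 0.2576, g' = -0.847 → V/F = 0.614
  V/F = 0.614: g = 0.0567, g' = -0.548 → V/F = 0.718
  V/F = 0.718: g = 0.0014, g' = -0.526 → V/F = 0.720
Converged at V/F = 0.720.
Then V = V/F·F = 0.7203·180.3 = 129.9 mol/h and L = F − V = 50.4 mol/h.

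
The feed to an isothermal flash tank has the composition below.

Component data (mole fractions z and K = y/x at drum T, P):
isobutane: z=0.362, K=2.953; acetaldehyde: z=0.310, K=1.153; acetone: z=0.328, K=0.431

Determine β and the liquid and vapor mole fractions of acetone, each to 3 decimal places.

Newton iteration, β⁰ = 0.5:
  β = 0.500: g = 0.1409, g' = -0.567 → β = 0.748
  β = 0.748: g = 0.0047, g' = -0.556 → β = 0.757
Converged at β = 0.757.
Compositions from xᵢ = zᵢ/(1+β(Kᵢ−1)), yᵢ = Kᵢxᵢ:
  isobutane: x = 0.146, y = 0.431
  acetaldehyde: x = 0.278, y = 0.320
  acetone: x = 0.576, y = 0.248

β = 0.757, x_acetone = 0.576, y_acetone = 0.248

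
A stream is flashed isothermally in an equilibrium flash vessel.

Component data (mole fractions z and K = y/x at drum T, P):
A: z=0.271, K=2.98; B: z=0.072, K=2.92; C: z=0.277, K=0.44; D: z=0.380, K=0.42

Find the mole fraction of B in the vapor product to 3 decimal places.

Let ψ = V/F and solve Σ zᵢ(Kᵢ−1)/(1+ψ(Kᵢ−1)) = 0.
Feasibility: ΣzᵢKᵢ = 1.299, Σzᵢ/Kᵢ = 1.650 — both > 1, two phases present.
Newton iteration, ψ⁰ = 0.63:
  ψ = 0.630: g = -0.2857, g' = -0.790 → ψ = 0.268
  ψ = 0.268: g = -0.0018, g' = -0.868 → ψ = 0.266
Converged at ψ = 0.266.
Compositions from xᵢ = zᵢ/(1+ψ(Kᵢ−1)), yᵢ = Kᵢxᵢ:
  A: x = 0.177, y = 0.529
  B: x = 0.048, y = 0.139
  C: x = 0.326, y = 0.143
  D: x = 0.449, y = 0.189

y_B = 0.139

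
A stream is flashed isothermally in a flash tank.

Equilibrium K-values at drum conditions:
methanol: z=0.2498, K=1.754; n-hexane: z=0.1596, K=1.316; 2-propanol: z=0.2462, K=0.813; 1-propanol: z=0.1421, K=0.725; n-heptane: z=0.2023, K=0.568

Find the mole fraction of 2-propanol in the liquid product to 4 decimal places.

Material balance + equilibrium reduce to Σ zᵢ(Kᵢ−1)/(1+β(Kᵢ−1)) = 0.
g(0) = ΣzᵢKᵢ − 1 = 0.0663 and g(1) = 1 − Σzᵢ/Kᵢ = -0.1187, so a root lies in (0, 1).
Newton–Raphson from β = 0.5:
  β = 0.5000: g = -0.02723, g' = -0.1731 → β = 0.3427
  β = 0.3427: g = 0.00026, g' = -0.1776 → β = 0.3442
Converged at β = 0.3442.
Compositions from xᵢ = zᵢ/(1+β(Kᵢ−1)), yᵢ = Kᵢxᵢ:
  methanol: x = 0.1983, y = 0.3479
  n-hexane: x = 0.1439, y = 0.1894
  2-propanol: x = 0.2631, y = 0.2139
  1-propanol: x = 0.1570, y = 0.1138
  n-heptane: x = 0.2376, y = 0.1350

x_2-propanol = 0.2631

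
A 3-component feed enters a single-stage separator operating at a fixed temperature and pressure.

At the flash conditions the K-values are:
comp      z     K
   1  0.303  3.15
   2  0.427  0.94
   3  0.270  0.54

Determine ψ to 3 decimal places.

Newton iteration, ψ⁰ = 0.5:
  ψ = 0.500: g = 0.1262, g' = -0.423 → ψ = 0.798
  ψ = 0.798: g = 0.0167, g' = -0.334 → ψ = 0.848
Converged at ψ = 0.848.

ψ = 0.848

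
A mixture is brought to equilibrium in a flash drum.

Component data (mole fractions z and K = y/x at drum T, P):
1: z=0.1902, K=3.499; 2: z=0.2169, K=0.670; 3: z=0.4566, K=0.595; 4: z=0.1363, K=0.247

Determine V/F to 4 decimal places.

V/F = 0.1027

Iterate (Newton) starting at V/F = 0.56:
  V/F = 0.5600: g = -0.30635, g' = -0.5982 → V/F = 0.0479
  V/F = 0.0479: g = 0.05673, g' = -1.1329 → V/F = 0.0980
  V/F = 0.0980: g = 0.00450, g' = -0.9631 → V/F = 0.1026
  V/F = 0.1026: g = 0.00003, g' = -0.9500 → V/F = 0.1027
Converged at V/F = 0.1027.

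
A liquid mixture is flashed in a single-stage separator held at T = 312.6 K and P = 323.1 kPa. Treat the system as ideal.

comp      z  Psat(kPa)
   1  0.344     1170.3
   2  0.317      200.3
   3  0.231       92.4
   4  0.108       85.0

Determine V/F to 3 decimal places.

V/F = 0.354

Raoult's law: Kᵢ = Pᵢˢᵃᵗ/P = Pᵢˢᵃᵗ/323.1.
  K_1 = 1170.3/323.1 = 3.62210, K_2 = 200.3/323.1 = 0.61993, K_3 = 92.4/323.1 = 0.28598, K_4 = 85.0/323.1 = 0.26308
Material balance + equilibrium reduce to Σ zᵢ(Kᵢ−1)/(1+V/F(Kᵢ−1)) = 0.
g(0) = ΣzᵢKᵢ − 1 = 0.537 and g(1) = 1 − Σzᵢ/Kᵢ = -0.825, so a root lies in (0, 1).
Newton iteration, V/F⁰ = 0.5:
  V/F = 0.500: g = -0.1410, g' = -0.945 → V/F = 0.351
  V/F = 0.351: g = 0.0035, g' = -1.019 → V/F = 0.354
Converged at V/F = 0.354.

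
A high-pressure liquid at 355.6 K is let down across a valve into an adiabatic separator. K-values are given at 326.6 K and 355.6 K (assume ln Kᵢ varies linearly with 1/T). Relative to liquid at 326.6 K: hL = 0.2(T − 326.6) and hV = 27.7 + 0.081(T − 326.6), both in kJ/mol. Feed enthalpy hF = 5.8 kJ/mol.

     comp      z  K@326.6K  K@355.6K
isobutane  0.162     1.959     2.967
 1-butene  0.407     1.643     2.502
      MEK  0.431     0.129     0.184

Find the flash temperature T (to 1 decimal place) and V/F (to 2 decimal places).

T = 332.1 K, V/F = 0.17

Adiabatic flash: solve Rachford–Rice at each trial T, then check hF = ψ·hV(T) + (1−ψ)·hL(T).
  T = 326.6 K: K = (1.959, 1.643, 0.129), RR gives ψ = 0.064, H_out = 1.780 kJ/mol
  T = 355.6 K: K = (2.967, 2.502, 0.184), RR gives ψ = 0.432, H_out = 16.273 kJ/mol
  T = 341.1 K: K = (2.432, 2.046, 0.155), RR gives ψ = 0.299, H_out = 10.654 kJ/mol
  T = 333.9 K: K = (2.190, 1.839, 0.142), RR gives ψ = 0.202, H_out = 6.880 kJ/mol
  T = 330.2 K: K = (2.071, 1.738, 0.135), RR gives ψ = 0.139, H_out = 4.504 kJ/mol
  T = 332.0 K: K = (2.128, 1.787, 0.138), RR gives ψ = 0.171, H_out = 5.706 kJ/mol
  T = 332.9 K: K = (2.157, 1.811, 0.140), RR gives ψ = 0.186, H_out = 6.273 kJ/mol
Linear interpolation between T = 332.0 (H_out = 5.706) and T = 332.9 (H_out = 6.273) on hF = 5.8 gives T ≈ 332.1 K, at which ψ = 0.17.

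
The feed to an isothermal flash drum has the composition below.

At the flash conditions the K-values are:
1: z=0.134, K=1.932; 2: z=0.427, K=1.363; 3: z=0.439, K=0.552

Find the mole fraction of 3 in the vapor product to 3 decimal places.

Iterate (Newton) starting at β = 0.52:
  β = 0.520: g = -0.0419, g' = -0.242 → β = 0.347
  β = 0.347: g = -0.0009, g' = -0.234 → β = 0.343
Converged at β = 0.343.
Compositions from xᵢ = zᵢ/(1+β(Kᵢ−1)), yᵢ = Kᵢxᵢ:
  1: x = 0.102, y = 0.196
  2: x = 0.380, y = 0.517
  3: x = 0.519, y = 0.286

y_3 = 0.286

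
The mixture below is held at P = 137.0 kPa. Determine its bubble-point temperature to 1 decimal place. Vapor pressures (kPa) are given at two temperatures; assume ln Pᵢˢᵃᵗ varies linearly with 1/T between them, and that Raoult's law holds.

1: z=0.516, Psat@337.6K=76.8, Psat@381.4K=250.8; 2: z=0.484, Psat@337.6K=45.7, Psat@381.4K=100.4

T = 369.7 K

Bubble-point temperature: ΣzᵢPᵢˢᵃᵗ(T) = P. Interpolate ln Pᵢˢᵃᵗ = aᵢ + bᵢ/T.
  T = 337.6 K: ΣzᵢPᵢˢᵃᵗ = 61.75 kPa
  T = 381.4 K: ΣzᵢPᵢˢᵃᵗ = 178.01 kPa
  T = 359.5 K: ΣzᵢPᵢˢᵃᵗ = 107.82 kPa
  T = 370.4 K: ΣzᵢPᵢˢᵃᵗ = 139.29 kPa
  T = 364.9 K: ΣzᵢPᵢˢᵃᵗ = 122.61 kPa
  T = 367.6 K: ΣzᵢPᵢˢᵃᵗ = 130.58 kPa
Interpolating between 367.6 K and 370.4 K gives T ≈ 369.7 K.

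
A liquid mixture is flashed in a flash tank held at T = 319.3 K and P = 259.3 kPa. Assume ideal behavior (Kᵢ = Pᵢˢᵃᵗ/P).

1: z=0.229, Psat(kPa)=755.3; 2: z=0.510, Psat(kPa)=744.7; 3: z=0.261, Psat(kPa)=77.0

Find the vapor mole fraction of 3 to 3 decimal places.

Raoult's law: Kᵢ = Pᵢˢᵃᵗ/P = Pᵢˢᵃᵗ/259.3.
  K_1 = 755.3/259.3 = 2.91284, K_2 = 744.7/259.3 = 2.87196, K_3 = 77.0/259.3 = 0.29695
Rachford–Rice: g(ψ) = Σ zᵢ(Kᵢ−1)/(1+ψ(Kᵢ−1)) = 0.
Check two-phase: ΣzᵢKᵢ = 2.209 > 1 and Σzᵢ/Kᵢ = 1.135 > 1, so g(0) = 1.209 > 0 and g(1) = -0.135 < 0.
Iterate (Newton) starting at ψ = 0.5:
  ψ = 0.500: g = 0.4341, g' = -1.003 → ψ = 0.933
  ψ = 0.933: g = -0.0284, g' = -1.435 → ψ = 0.913
Converged at ψ = 0.913.
Compositions from xᵢ = zᵢ/(1+ψ(Kᵢ−1)), yᵢ = Kᵢxᵢ:
  1: x = 0.083, y = 0.243
  2: x = 0.188, y = 0.541
  3: x = 0.728, y = 0.216

y_3 = 0.216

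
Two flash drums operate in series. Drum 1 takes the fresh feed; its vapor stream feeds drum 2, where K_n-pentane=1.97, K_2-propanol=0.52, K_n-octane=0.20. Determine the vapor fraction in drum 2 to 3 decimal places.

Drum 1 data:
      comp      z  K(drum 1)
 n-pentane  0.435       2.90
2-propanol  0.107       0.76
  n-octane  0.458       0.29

Drum 1:
Rachford–Rice: g(ψ₁) = Σ zᵢ(Kᵢ−1)/(1+ψ₁(Kᵢ−1)) = 0.
Feasibility: ΣzᵢKᵢ = 1.476, Σzᵢ/Kᵢ = 1.870 — both > 1, two phases present.
Newton iteration, ψ₁⁰ = 0.5:
  ψ₁ = 0.500: g = -0.1095, g' = -0.976 → ψ₁ = 0.388
  ψ₁ = 0.388: g = -0.0012, g' = -0.968 → ψ₁ = 0.387
Converged at ψ₁ = 0.387.
Drum-1 compositions:
  n-pentane: x = 0.251, y = 0.727
  2-propanol: x = 0.118, y = 0.090
  n-octane: x = 0.631, y = 0.183
Drum-2 feed = drum-1 vapor: z₂ = (0.7273, 0.0896, 0.1831).
Drum 2:
Newton iteration, ψ₂⁰ = 0.44:
  ψ₂ = 0.440: g = 0.2139, g' = -0.648 → ψ₂ = 0.770
  ψ₂ = 0.770: g = -0.0457, g' = -1.070 → ψ₂ = 0.727
  ψ₂ = 0.727: g = -0.0026, g' = -0.954 → ψ₂ = 0.724
Converged at ψ₂ = 0.724.
  n-pentane: x = 0.427, y = 0.841
  2-propanol: x = 0.137, y = 0.071
  n-octane: x = 0.435, y = 0.087

V/F (drum 2) = 0.724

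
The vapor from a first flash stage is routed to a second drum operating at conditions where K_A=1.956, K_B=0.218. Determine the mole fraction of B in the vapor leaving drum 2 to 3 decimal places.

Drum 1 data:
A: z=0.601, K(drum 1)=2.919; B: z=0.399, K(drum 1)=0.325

y_B (drum 2) = 0.120

Drum 1:
Newton iteration, ψ₁⁰ = 0.5:
  ψ₁ = 0.500: g = 0.1820, g' = -0.991 → ψ₁ = 0.684
  ψ₁ = 0.684: g = -0.0014, g' = -1.041 → ψ₁ = 0.682
Converged at ψ₁ = 0.682.
Drum-1 compositions:
  A: x = 0.260, y = 0.760
  B: x = 0.740, y = 0.240
Drum-2 feed = drum-1 vapor: z₂ = (0.7596, 0.2404).
Drum 2:
Binary case is linear: z₁(K₁−1)(1+ψ₂(K₂−1)) + z₂(K₂−1)(1+ψ₂(K₁−1)) = 0
⇒ ψ₂ = [z₁(K₁−1)+z₂(K₂−1)] / [−(K₁−1)(K₂−1)] = 0.5381/0.7476 = 0.720
  A: x = 0.450, y = 0.880
  B: x = 0.550, y = 0.120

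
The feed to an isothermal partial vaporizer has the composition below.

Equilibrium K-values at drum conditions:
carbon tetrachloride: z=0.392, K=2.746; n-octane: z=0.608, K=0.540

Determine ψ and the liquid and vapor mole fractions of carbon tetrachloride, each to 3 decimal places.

Let ψ = V/F and solve Σ zᵢ(Kᵢ−1)/(1+ψ(Kᵢ−1)) = 0.
g(0) = ΣzᵢKᵢ − 1 = 0.405 and g(1) = 1 − Σzᵢ/Kᵢ = -0.269, so a root lies in (0, 1).
Binary case is linear: z₁(K₁−1)(1+ψ(K₂−1)) + z₂(K₂−1)(1+ψ(K₁−1)) = 0
⇒ ψ = [z₁(K₁−1)+z₂(K₂−1)] / [−(K₁−1)(K₂−1)] = 0.4048/0.8032 = 0.504
Compositions from xᵢ = zᵢ/(1+ψ(Kᵢ−1)), yᵢ = Kᵢxᵢ:
  carbon tetrachloride: x = 0.209, y = 0.573
  n-octane: x = 0.791, y = 0.427

ψ = 0.504, x_carbon tetrachloride = 0.209, y_carbon tetrachloride = 0.573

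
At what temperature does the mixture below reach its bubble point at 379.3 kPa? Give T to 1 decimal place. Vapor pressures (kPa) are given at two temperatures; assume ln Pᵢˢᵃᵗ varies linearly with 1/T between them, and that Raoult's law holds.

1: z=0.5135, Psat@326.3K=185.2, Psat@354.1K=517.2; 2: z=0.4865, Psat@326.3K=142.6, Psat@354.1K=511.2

T = 346.3 K

Bubble-point temperature: ΣzᵢPᵢˢᵃᵗ(T) = P. Interpolate ln Pᵢˢᵃᵗ = aᵢ + bᵢ/T.
  T = 326.3 K: ΣzᵢPᵢˢᵃᵗ = 164.48 kPa
  T = 354.1 K: ΣzᵢPᵢˢᵃᵗ = 514.28 kPa
  T = 340.2 K: ΣzᵢPᵢˢᵃᵗ = 297.12 kPa
  T = 347.1 K: ΣzᵢPᵢˢᵃᵗ = 392.10 kPa
  T = 343.6 K: ΣzᵢPᵢˢᵃᵗ = 341.07 kPa
  T = 345.4 K: ΣzᵢPᵢˢᵃᵗ = 366.55 kPa
  T = 346.2 K: ΣzᵢPᵢˢᵃᵗ = 378.39 kPa
Interpolating between 346.2 K and 347.1 K gives T ≈ 346.3 K.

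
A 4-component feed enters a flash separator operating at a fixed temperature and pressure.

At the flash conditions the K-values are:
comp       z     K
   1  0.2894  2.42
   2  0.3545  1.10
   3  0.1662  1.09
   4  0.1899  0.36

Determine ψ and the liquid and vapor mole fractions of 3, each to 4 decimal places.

Rachford–Rice: g(ψ) = Σ zᵢ(Kᵢ−1)/(1+ψ(Kᵢ−1)) = 0.
g(0) = ΣzᵢKᵢ − 1 = 0.3398 and g(1) = 1 − Σzᵢ/Kᵢ = -0.1218, so a root lies in (0, 1).
Newton–Raphson from ψ = 0.5:
  ψ = 0.5000: g = 0.10967, g' = -0.3722 → ψ = 0.7946
  ψ = 0.7946: g = -0.00742, g' = -0.4551 → ψ = 0.7783
  ψ = 0.7783: g = -0.00009, g' = -0.4447 → ψ = 0.7781
Converged at ψ = 0.7781.
Compositions from xᵢ = zᵢ/(1+ψ(Kᵢ−1)), yᵢ = Kᵢxᵢ:
  1: x = 0.1375, y = 0.3327
  2: x = 0.3289, y = 0.3618
  3: x = 0.1553, y = 0.1693
  4: x = 0.3783, y = 0.1362

ψ = 0.7781, x_3 = 0.1553, y_3 = 0.1693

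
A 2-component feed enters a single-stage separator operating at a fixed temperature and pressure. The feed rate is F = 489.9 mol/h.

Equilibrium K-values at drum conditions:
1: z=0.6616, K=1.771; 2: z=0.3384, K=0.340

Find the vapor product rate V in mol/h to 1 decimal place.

V = 276.1 mol/h

Material balance + equilibrium reduce to Σ zᵢ(Kᵢ−1)/(1+V/F(Kᵢ−1)) = 0.
Feasibility: ΣzᵢKᵢ = 1.2867, Σzᵢ/Kᵢ = 1.3689 — both > 1, two phases present.
Binary case is linear: z₁(K₁−1)(1+V/F(K₂−1)) + z₂(K₂−1)(1+V/F(K₁−1)) = 0
⇒ V/F = [z₁(K₁−1)+z₂(K₂−1)] / [−(K₁−1)(K₂−1)] = 0.28675/0.50886 = 0.5635
Then V = V/F·F = 0.5635·489.9 = 276.1 mol/h and L = F − V = 213.8 mol/h.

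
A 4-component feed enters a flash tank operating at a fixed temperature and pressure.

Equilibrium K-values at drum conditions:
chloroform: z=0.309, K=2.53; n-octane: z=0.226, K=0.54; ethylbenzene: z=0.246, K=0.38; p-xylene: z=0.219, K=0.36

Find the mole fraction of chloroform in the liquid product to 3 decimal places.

Newton iteration, ψ⁰ = 0.5:
  ψ = 0.500: g = -0.2943, g' = -0.705 → ψ = 0.083
  ψ = 0.083: g = 0.0028, g' = -0.827 → ψ = 0.086
Converged at ψ = 0.086.
Compositions from xᵢ = zᵢ/(1+ψ(Kᵢ−1)), yᵢ = Kᵢxᵢ:
  chloroform: x = 0.273, y = 0.691
  n-octane: x = 0.235, y = 0.127
  ethylbenzene: x = 0.260, y = 0.099
  p-xylene: x = 0.232, y = 0.083

x_chloroform = 0.273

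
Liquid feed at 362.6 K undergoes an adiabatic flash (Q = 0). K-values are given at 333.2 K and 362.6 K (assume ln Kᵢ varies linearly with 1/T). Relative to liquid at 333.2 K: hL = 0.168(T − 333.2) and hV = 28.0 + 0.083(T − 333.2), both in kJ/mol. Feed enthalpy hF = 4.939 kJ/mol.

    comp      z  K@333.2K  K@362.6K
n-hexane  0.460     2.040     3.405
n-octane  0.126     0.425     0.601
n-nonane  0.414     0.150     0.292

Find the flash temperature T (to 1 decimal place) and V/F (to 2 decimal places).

T = 337.5 K, V/F = 0.15

Adiabatic flash: solve Rachford–Rice at each trial T, then check hF = ψ·hV(T) + (1−ψ)·hL(T).
  T = 333.2 K: K = (2.040, 0.425, 0.150), RR gives ψ = 0.065, H_out = 1.833 kJ/mol
  T = 362.6 K: K = (3.405, 0.601, 0.292), RR gives ψ = 0.487, H_out = 17.353 kJ/mol
  T = 347.9 K: K = (2.664, 0.509, 0.212), RR gives ψ = 0.311, H_out = 10.776 kJ/mol
  T = 340.5 K: K = (2.336, 0.466, 0.179), RR gives ψ = 0.203, H_out = 6.784 kJ/mol
  T = 336.9 K: K = (2.187, 0.445, 0.164), RR gives ψ = 0.140, H_out = 4.511 kJ/mol
  T = 338.7 K: K = (2.260, 0.456, 0.171), RR gives ψ = 0.173, H_out = 5.682 kJ/mol
  T = 337.8 K: K = (2.223, 0.450, 0.168), RR gives ψ = 0.157, H_out = 5.106 kJ/mol
Linear interpolation between T = 336.9 (H_out = 4.511) and T = 337.8 (H_out = 5.106) on hF = 4.939 gives T ≈ 337.5 K, at which ψ = 0.15.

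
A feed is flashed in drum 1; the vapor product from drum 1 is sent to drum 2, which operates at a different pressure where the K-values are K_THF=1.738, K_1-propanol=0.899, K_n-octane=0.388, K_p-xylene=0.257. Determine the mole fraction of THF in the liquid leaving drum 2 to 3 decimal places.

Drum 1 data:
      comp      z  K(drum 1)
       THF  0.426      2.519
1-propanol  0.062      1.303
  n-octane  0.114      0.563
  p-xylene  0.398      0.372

Drum 1:
Newton–Raphson from ψ₁ = 0.6:
  ψ₁ = 0.600: g = -0.1141, g' = -0.717 → ψ₁ = 0.441
  ψ₁ = 0.441: g = -0.0032, g' = -0.691 → ψ₁ = 0.436
Converged at ψ₁ = 0.436.
Drum-1 compositions:
  THF: x = 0.256, y = 0.645
  1-propanol: x = 0.055, y = 0.071
  n-octane: x = 0.141, y = 0.079
  p-xylene: x = 0.548, y = 0.204
Drum-2 feed = drum-1 vapor: z₂ = (0.6454, 0.0714, 0.0793, 0.2039).
Drum 2:
Rachford–Rice: g(ψ₂) = Σ zᵢ(Kᵢ−1)/(1+ψ₂(Kᵢ−1)) = 0.
g(0) = ΣzᵢKᵢ − 1 = 0.269 and g(1) = 1 − Σzᵢ/Kᵢ = -0.449, so a root lies in (0, 1).
Newton–Raphson from ψ₂ = 0.32:
  ψ₂ = 0.320: g = 0.1188, g' = -0.471 → ψ₂ = 0.572
  ψ₂ = 0.572: g = -0.0111, g' = -0.586 → ψ₂ = 0.553
Converged at ψ₂ = 0.553.
  THF: x = 0.458, y = 0.797
  1-propanol: x = 0.076, y = 0.068
  n-octane: x = 0.120, y = 0.047
  p-xylene: x = 0.346, y = 0.089

x_THF (drum 2) = 0.458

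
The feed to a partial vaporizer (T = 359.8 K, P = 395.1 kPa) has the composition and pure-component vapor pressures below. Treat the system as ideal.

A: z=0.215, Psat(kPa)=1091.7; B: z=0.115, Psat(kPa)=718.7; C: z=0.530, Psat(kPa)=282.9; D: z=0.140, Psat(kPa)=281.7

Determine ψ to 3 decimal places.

Raoult's law: Kᵢ = Pᵢˢᵃᵗ/P = Pᵢˢᵃᵗ/395.1.
  K_A = 1091.7/395.1 = 2.76310, K_B = 718.7/395.1 = 1.81903, K_C = 282.9/395.1 = 0.71602, K_D = 281.7/395.1 = 0.71298
Rachford–Rice: g(ψ) = Σ zᵢ(Kᵢ−1)/(1+ψ(Kᵢ−1)) = 0.
Feasibility: ΣzᵢKᵢ = 1.283, Σzᵢ/Kᵢ = 1.078 — both > 1, two phases present.
Newton–Raphson from ψ = 0.5:
  ψ = 0.500: g = 0.0460, g' = -0.301 → ψ = 0.652
  ψ = 0.652: g = 0.0035, g' = -0.259 → ψ = 0.666
Converged at ψ = 0.666.

ψ = 0.666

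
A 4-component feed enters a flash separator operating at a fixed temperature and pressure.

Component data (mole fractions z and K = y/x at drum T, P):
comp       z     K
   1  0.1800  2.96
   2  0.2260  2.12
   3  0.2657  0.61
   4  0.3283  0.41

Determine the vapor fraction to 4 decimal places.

Let ψ = V/F and solve Σ zᵢ(Kᵢ−1)/(1+ψ(Kᵢ−1)) = 0.
Feasibility: ΣzᵢKᵢ = 1.3086, Σzᵢ/Kᵢ = 1.4037 — both > 1, two phases present.
Newton–Raphson from ψ = 0.62:
  ψ = 0.6200: g = -0.13344, g' = -0.5941 → ψ = 0.3954
  ψ = 0.3954: g = -0.00095, g' = -0.6066 → ψ = 0.3938
Converged at ψ = 0.3938.

ψ = 0.3938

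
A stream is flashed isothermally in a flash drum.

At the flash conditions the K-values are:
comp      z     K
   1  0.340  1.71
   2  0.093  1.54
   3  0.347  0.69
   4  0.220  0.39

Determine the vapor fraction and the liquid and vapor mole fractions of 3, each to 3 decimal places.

Rachford–Rice: g(ψ) = Σ zᵢ(Kᵢ−1)/(1+ψ(Kᵢ−1)) = 0.
Check two-phase: ΣzᵢKᵢ = 1.050 > 1 and Σzᵢ/Kᵢ = 1.326 > 1, so g(0) = 0.050 > 0 and g(1) = -0.326 < 0.
Newton–Raphson from ψ = 0.5:
  ψ = 0.500: g = -0.1027, g' = -0.326 → ψ = 0.185
  ψ = 0.185: g = -0.0064, g' = -0.298 → ψ = 0.164
Converged at ψ = 0.164.
Compositions from xᵢ = zᵢ/(1+ψ(Kᵢ−1)), yᵢ = Kᵢxᵢ:
  1: x = 0.305, y = 0.521
  2: x = 0.085, y = 0.132
  3: x = 0.366, y = 0.252
  4: x = 0.244, y = 0.095

ψ = 0.164, x_3 = 0.366, y_3 = 0.252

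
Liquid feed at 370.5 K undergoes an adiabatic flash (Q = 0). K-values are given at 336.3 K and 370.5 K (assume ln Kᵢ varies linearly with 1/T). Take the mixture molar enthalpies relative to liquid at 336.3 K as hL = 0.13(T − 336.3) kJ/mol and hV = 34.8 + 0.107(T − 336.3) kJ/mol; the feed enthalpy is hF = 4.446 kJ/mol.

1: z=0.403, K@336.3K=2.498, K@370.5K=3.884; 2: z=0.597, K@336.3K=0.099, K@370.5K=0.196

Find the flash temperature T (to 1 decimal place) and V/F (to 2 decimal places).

Adiabatic flash: solve Rachford–Rice at each trial T, then check hF = ψ·hV(T) + (1−ψ)·hL(T).
  T = 336.3 K: K = (2.498, 0.099), RR gives ψ = 0.049, H_out = 1.696 kJ/mol
  T = 370.5 K: K = (3.884, 0.196), RR gives ψ = 0.294, H_out = 14.454 kJ/mol
  T = 353.4 K: K = (3.148, 0.142), RR gives ψ = 0.192, H_out = 8.815 kJ/mol
  T = 344.9 K: K = (2.814, 0.119), RR gives ψ = 0.128, H_out = 5.561 kJ/mol
  T = 340.6 K: K = (2.653, 0.109), RR gives ψ = 0.091, H_out = 3.720 kJ/mol
  T = 342.8 K: K = (2.735, 0.114), RR gives ψ = 0.111, H_out = 4.682 kJ/mol
Linear interpolation between T = 340.6 (H_out = 3.720) and T = 342.8 (H_out = 4.682) on hF = 4.446 gives T ≈ 342.3 K, at which ψ = 0.11.

T = 342.3 K, V/F = 0.11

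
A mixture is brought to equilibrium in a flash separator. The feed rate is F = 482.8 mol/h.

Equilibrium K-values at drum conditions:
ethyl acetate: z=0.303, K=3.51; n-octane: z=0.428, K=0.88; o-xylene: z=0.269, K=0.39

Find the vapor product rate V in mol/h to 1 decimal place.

Material balance + equilibrium reduce to Σ zᵢ(Kᵢ−1)/(1+ψ(Kᵢ−1)) = 0.
Check two-phase: ΣzᵢKᵢ = 1.545 > 1 and Σzᵢ/Kᵢ = 1.262 > 1, so g(0) = 0.545 > 0 and g(1) = -0.262 < 0.
Newton iteration, ψ⁰ = 0.55:
  ψ = 0.550: g = 0.0176, g' = -0.571 → ψ = 0.581
Converged at ψ = 0.581.
Then V = ψ·F = 0.5810·482.8 = 280.5 mol/h and L = F − V = 202.3 mol/h.

V = 280.5 mol/h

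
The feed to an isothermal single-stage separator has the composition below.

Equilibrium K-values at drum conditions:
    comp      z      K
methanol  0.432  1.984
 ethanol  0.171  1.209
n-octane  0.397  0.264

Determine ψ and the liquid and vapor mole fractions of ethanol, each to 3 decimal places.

ψ = 0.278, x_ethanol = 0.162, y_ethanol = 0.195

Iterate (Newton) starting at ψ = 0.7:
  ψ = 0.700: g = -0.3198, g' = -1.067 → ψ = 0.400
  ψ = 0.400: g = -0.0763, g' = -0.654 → ψ = 0.284
  ψ = 0.284: g = -0.0032, g' = -0.606 → ψ = 0.278
Converged at ψ = 0.278.
Compositions from xᵢ = zᵢ/(1+ψ(Kᵢ−1)), yᵢ = Kᵢxᵢ:
  methanol: x = 0.339, y = 0.673
  ethanol: x = 0.162, y = 0.195
  n-octane: x = 0.499, y = 0.132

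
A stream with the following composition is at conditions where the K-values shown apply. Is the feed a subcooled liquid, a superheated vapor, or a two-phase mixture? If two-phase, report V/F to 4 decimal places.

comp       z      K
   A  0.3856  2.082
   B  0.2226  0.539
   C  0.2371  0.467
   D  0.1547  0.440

two-phase, V/F = 0.1823

ΣzᵢKᵢ = 1.1016; Σzᵢ/Kᵢ = 1.4575.
Both exceed 1, so a two-phase solution exists.
Material balance + equilibrium reduce to Σ zᵢ(Kᵢ−1)/(1+ψ(Kᵢ−1)) = 0.
Newton iteration, ψ⁰ = 0.45:
  ψ = 0.4500: g = -0.13095, g' = -0.4828 → ψ = 0.1788
  ψ = 0.1788: g = 0.00181, g' = -0.5153 → ψ = 0.1823
Converged at ψ = 0.1823.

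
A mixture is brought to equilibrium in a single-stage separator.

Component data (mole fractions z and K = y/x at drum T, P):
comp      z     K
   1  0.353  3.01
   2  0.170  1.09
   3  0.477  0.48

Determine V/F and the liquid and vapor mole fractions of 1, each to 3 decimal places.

V/F = 0.557, x_1 = 0.167, y_1 = 0.501

Rachford–Rice: g(V/F) = Σ zᵢ(Kᵢ−1)/(1+V/F(Kᵢ−1)) = 0.
g(0) = ΣzᵢKᵢ − 1 = 0.477 and g(1) = 1 − Σzᵢ/Kᵢ = -0.267, so a root lies in (0, 1).
Newton iteration, V/F⁰ = 0.36:
  V/F = 0.360: g = 0.1213, g' = -0.677 → V/F = 0.539
  V/F = 0.539: g = 0.0104, g' = -0.579 → V/F = 0.557
Converged at V/F = 0.557.
Compositions from xᵢ = zᵢ/(1+V/F(Kᵢ−1)), yᵢ = Kᵢxᵢ:
  1: x = 0.167, y = 0.501
  2: x = 0.162, y = 0.176
  3: x = 0.672, y = 0.322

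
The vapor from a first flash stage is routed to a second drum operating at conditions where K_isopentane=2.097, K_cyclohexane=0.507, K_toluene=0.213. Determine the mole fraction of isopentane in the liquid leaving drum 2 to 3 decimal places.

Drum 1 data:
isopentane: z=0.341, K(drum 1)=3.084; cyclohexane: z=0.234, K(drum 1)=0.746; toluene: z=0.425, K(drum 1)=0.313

Drum 1:
Rachford–Rice: g(ψ₁) = Σ zᵢ(Kᵢ−1)/(1+ψ₁(Kᵢ−1)) = 0.
Check two-phase: ΣzᵢKᵢ = 1.359 > 1 and Σzᵢ/Kᵢ = 1.782 > 1, so g(0) = 0.359 > 0 and g(1) = -0.782 < 0.
Iterate (Newton) starting at ψ₁ = 0.5:
  ψ₁ = 0.500: g = -0.1648, g' = -0.840 → ψ₁ = 0.304
  ψ₁ = 0.304: g = 0.0017, g' = -0.893 → ψ₁ = 0.306
Converged at ψ₁ = 0.306.
Drum-1 compositions:
  isopentane: x = 0.208, y = 0.642
  cyclohexane: x = 0.254, y = 0.189
  toluene: x = 0.538, y = 0.168
Drum-2 feed = drum-1 vapor: z₂ = (0.6423, 0.1893, 0.1684).
Drum 2:
Rachford–Rice: g(ψ₂) = Σ zᵢ(Kᵢ−1)/(1+ψ₂(Kᵢ−1)) = 0.
g(0) = ΣzᵢKᵢ − 1 = 0.479 and g(1) = 1 − Σzᵢ/Kᵢ = -0.470, so a root lies in (0, 1).
Newton–Raphson from ψ₂ = 0.51:
  ψ₂ = 0.510: g = 0.1058, g' = -0.691 → ψ₂ = 0.663
  ψ₂ = 0.663: g = -0.0079, g' = -0.817 → ψ₂ = 0.653
Converged at ψ₂ = 0.653.
  isopentane: x = 0.374, y = 0.785
  cyclohexane: x = 0.279, y = 0.142
  toluene: x = 0.347, y = 0.074

x_isopentane (drum 2) = 0.374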